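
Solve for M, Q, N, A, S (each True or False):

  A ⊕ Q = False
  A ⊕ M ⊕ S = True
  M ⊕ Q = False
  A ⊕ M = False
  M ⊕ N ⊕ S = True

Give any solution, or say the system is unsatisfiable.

M=F; Q=F; N=F; A=F; S=T

A ⊕ Q = F ⊕ F = False ✓
A ⊕ M ⊕ S = F ⊕ F ⊕ T = True ✓
M ⊕ Q = F ⊕ F = False ✓
A ⊕ M = F ⊕ F = False ✓
M ⊕ N ⊕ S = F ⊕ F ⊕ T = True ✓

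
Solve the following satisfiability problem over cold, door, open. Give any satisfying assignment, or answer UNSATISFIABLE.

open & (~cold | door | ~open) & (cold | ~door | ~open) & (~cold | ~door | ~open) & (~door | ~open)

Unit clause (open) forces open = True.
In (~door | ~open) only ~door is left, so door = False.
In (~cold | door | ~open) only ~cold is left, so cold = False.
All clauses satisfied.

cold = False, door = False, open = True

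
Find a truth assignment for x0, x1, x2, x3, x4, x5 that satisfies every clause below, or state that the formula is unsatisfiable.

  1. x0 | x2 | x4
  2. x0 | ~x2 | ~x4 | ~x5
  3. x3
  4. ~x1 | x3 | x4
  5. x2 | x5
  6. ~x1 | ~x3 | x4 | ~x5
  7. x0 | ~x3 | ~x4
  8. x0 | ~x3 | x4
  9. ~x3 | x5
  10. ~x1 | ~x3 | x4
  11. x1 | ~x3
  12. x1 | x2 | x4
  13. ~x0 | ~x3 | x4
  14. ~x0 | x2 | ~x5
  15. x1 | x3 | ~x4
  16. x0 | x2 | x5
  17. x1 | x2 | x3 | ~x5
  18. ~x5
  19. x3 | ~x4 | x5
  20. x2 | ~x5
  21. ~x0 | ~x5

UNSATISFIABLE

Case x3 = True:
  (~x3 | x5) forces x5 = True.
  Clause (~x5) is falsified — contradiction.
Case x3 = False:
  Clause (x3) is falsified — contradiction.
Both cases fail, so the formula is unsatisfiable.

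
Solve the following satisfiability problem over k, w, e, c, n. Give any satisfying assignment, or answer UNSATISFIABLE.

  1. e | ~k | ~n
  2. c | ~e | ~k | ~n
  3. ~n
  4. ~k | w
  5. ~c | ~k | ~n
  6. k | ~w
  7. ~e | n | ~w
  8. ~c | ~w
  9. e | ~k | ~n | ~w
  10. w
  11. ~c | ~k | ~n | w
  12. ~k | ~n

Unit clause (~n) forces n = False.
Unit clause (w) forces w = True.
In (k | ~w) only k is left, so k = True.
In (~e | n | ~w) only ~e is left, so e = False.
In (~c | ~w) only ~c is left, so c = False.
All clauses satisfied.

k: True, w: True, e: False, c: False, n: False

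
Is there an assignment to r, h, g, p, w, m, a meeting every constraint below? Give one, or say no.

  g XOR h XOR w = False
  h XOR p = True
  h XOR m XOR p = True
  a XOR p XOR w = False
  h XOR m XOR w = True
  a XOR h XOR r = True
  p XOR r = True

The formula is unsatisfiable.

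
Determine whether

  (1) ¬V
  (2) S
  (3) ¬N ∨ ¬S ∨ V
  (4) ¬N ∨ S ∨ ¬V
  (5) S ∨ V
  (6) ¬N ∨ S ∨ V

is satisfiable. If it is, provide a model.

V = False, N = False, S = True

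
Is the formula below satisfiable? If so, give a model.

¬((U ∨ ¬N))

N=T, U=F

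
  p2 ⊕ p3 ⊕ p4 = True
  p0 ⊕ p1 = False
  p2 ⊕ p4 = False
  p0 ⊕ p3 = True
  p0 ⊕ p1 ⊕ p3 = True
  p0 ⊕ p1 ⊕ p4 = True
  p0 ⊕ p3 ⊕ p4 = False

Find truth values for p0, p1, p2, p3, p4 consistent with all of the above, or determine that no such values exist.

p0 = False, p1 = False, p2 = True, p3 = True, p4 = True

p2 ⊕ p3 ⊕ p4 = T ⊕ T ⊕ T = True ✓
p0 ⊕ p1 = F ⊕ F = False ✓
p2 ⊕ p4 = T ⊕ T = False ✓
p0 ⊕ p3 = F ⊕ T = True ✓
p0 ⊕ p1 ⊕ p3 = F ⊕ F ⊕ T = True ✓
p0 ⊕ p1 ⊕ p4 = F ⊕ F ⊕ T = True ✓
p0 ⊕ p3 ⊕ p4 = F ⊕ T ⊕ T = False ✓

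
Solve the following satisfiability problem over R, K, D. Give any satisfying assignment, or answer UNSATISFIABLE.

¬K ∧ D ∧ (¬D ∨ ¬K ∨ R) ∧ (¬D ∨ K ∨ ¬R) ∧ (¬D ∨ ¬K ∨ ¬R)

Unit clause (¬K) forces K = False.
Unit clause (D) forces D = True.
In (¬D ∨ K ∨ ¬R) only ¬R is left, so R = False.
Check each clause:
  (¬K): ¬K holds.
  (D): D holds.
  (¬D ∨ ¬K ∨ R): ¬K holds.
  (¬D ∨ K ∨ ¬R): ¬R holds.
  (¬D ∨ ¬K ∨ ¬R): ¬K holds.
All clauses satisfied.

R: False, K: False, D: True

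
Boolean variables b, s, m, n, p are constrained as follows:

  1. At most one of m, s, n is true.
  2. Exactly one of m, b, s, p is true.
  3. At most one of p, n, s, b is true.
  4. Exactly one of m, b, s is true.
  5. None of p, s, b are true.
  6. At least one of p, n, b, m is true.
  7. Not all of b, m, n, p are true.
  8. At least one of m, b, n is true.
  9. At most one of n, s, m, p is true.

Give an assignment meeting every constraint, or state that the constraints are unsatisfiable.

b: False; s: False; m: True; n: False; p: False

  (1) {m, s, n}: 1 true — at most one ✓
  (2) {m, b, s, p}: 1 true — exactly one ✓
  (3) {p, n, s, b}: 0 true — at most one ✓
  (4) {m, b, s}: 1 true — exactly one ✓
  (5) {p, s, b}: 0 true — none ✓
  (6) {p, n, b, m}: 1 true — at least one ✓
  (7) {b, m, n, p}: 1/4 true — not all ✓
  (8) {m, b, n}: 1 true — at least one ✓
  (9) {n, s, m, p}: 1 true — at most one ✓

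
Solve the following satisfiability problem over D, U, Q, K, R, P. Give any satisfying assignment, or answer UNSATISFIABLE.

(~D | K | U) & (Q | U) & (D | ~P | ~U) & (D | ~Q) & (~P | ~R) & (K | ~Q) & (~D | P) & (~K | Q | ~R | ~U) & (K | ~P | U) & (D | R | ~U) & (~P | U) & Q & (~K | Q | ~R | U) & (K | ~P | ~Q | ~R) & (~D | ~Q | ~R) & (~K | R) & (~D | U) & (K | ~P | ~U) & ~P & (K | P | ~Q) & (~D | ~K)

The formula is unsatisfiable.

Case D = True:
  (~D | P) forces P = True.
  Clause (~P) is falsified — contradiction.
Case D = False:
  (D | ~Q) forces Q = False.
  Clause (Q) is falsified — contradiction.
Both cases fail, so the formula is unsatisfiable.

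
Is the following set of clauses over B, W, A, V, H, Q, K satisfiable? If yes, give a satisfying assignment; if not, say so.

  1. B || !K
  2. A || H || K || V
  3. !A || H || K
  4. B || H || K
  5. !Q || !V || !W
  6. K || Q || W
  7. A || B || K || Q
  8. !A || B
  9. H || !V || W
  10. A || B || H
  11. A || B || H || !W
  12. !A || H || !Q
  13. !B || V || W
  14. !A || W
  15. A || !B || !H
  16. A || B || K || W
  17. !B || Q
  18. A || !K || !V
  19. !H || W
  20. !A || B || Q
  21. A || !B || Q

Set B = True.
  then (!B || Q) forces Q = True.
Set W = True.
  then (!Q || !V || !W) forces V = False.
Set A = True.
  then (!A || H || !Q) forces H = True.
Set K = False.
All clauses satisfied.

B = True, W = True, A = True, V = False, H = True, Q = True, K = False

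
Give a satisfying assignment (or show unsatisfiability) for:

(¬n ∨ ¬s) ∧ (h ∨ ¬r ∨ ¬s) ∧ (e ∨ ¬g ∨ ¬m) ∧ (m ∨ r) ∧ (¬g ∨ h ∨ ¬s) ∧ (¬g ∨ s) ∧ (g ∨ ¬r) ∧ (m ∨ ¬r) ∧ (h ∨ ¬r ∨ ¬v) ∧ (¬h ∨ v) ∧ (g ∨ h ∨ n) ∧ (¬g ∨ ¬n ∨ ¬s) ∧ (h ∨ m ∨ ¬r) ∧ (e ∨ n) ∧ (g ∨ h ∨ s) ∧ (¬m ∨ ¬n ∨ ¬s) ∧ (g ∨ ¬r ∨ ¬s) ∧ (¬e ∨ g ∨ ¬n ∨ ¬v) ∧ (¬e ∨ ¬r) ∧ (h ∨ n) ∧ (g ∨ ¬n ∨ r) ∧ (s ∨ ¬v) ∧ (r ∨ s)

Try n = True:
  (¬n ∨ ¬s) forces s = False.
  (¬g ∨ s) forces g = False.
  (g ∨ ¬r) forces r = False.
  clause (g ∨ ¬n ∨ r) is falsified — backtrack.
So n = False.
  then (e ∨ n) forces e = True.
  then (¬e ∨ ¬r) forces r = False.
  then (h ∨ n) forces h = True.
  then (r ∨ s) forces s = True.
  then (m ∨ r) forces m = True.
  then (¬h ∨ v) forces v = True.
Set g = False.
All clauses satisfied.

n: False, v: True, g: False, e: True, r: False, m: True, h: True, s: True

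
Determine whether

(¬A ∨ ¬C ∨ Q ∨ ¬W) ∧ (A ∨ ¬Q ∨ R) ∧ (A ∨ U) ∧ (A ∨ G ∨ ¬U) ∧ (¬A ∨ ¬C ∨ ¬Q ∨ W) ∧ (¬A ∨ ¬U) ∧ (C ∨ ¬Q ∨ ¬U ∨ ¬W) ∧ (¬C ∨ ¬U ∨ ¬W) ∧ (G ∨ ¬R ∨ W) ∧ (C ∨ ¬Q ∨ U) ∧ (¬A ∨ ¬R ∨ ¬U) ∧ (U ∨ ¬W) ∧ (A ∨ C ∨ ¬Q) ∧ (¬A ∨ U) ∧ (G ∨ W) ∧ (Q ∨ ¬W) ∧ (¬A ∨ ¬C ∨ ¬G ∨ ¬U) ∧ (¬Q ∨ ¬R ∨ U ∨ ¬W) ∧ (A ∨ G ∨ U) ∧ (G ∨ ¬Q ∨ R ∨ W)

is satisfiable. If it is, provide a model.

U=T; C=T; R=T; A=F; G=T; Q=T; W=F

Try U = False:
  (A ∨ U) forces A = True.
  clause (¬A ∨ U) is falsified — backtrack.
So U = True.
  then (¬A ∨ ¬U) forces A = False.
  then (A ∨ G ∨ ¬U) forces G = True.
Set C = True.
  then (¬C ∨ ¬U ∨ ¬W) forces W = False.
Set R = True.
Set Q = True.
All clauses satisfied.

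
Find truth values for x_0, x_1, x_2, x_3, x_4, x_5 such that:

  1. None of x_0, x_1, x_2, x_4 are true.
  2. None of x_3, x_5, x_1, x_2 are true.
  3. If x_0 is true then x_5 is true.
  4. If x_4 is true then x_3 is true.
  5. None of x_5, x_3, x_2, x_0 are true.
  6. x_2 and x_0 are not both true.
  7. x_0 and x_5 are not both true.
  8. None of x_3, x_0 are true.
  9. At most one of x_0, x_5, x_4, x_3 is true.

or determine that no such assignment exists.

x_0: False, x_1: False, x_2: False, x_3: False, x_4: False, x_5: False

  (1) {x_0, x_1, x_2, x_4}: 0 true — none ✓
  (2) {x_3, x_5, x_1, x_2}: 0 true — none ✓
  (3) x_0=F ⇒ x_5: vacuous ✓
  (4) x_4=F ⇒ x_3: vacuous ✓
  (5) {x_5, x_3, x_2, x_0}: 0 true — none ✓
  (6) x_2=F, x_0=F — not both ✓
  (7) x_0=F, x_5=F — not both ✓
  (8) {x_3, x_0}: 0 true — none ✓
  (9) {x_0, x_5, x_4, x_3}: 0 true — at most one ✓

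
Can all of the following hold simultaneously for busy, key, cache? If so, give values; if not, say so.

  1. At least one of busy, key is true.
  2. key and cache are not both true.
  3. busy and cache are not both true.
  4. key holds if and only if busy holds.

busy = True, key = True, cache = False

  (1) {busy, key}: 2 true — at least one ✓
  (2) key=T, cache=F — not both ✓
  (3) busy=T, cache=F — not both ✓
  (4) key=T, busy=T — same ✓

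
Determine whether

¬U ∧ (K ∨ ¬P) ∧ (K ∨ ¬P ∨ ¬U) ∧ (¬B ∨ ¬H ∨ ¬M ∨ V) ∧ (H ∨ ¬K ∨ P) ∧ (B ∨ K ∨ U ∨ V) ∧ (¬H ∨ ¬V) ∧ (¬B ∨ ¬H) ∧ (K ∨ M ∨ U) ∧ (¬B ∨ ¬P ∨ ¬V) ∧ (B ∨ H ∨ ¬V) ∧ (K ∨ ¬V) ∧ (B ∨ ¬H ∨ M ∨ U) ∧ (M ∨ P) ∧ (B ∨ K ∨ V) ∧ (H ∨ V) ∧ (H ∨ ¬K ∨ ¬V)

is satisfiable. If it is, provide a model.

U = False, V = False, H = True, K = True, B = False, M = True, P = False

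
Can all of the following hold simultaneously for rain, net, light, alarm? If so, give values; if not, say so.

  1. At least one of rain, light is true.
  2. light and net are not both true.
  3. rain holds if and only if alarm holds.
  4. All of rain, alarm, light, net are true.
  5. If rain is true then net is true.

Unsatisfiable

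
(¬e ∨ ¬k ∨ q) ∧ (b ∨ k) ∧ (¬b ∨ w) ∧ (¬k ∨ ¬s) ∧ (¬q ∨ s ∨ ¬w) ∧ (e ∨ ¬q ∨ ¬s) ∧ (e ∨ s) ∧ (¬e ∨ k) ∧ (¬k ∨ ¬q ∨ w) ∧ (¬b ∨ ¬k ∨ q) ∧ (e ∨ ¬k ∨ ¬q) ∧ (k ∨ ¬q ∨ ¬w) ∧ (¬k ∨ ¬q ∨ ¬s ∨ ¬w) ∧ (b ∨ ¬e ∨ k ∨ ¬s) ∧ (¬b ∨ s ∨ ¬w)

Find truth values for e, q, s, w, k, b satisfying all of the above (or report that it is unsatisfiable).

e=F, q=F, s=T, w=T, k=F, b=T

Try e = True:
  (¬e ∨ k) forces k = True.
  (¬e ∨ ¬k ∨ q) forces q = True.
  (¬k ∨ ¬s) forces s = False.
  (¬q ∨ s ∨ ¬w) forces w = False.
  clause (¬k ∨ ¬q ∨ w) is falsified — backtrack.
So e = False.
  then (e ∨ s) forces s = True.
  then (¬k ∨ ¬s) forces k = False.
  then (e ∨ ¬q ∨ ¬s) forces q = False.
  then (b ∨ k) forces b = True.
  then (¬b ∨ w) forces w = True.
All clauses satisfied.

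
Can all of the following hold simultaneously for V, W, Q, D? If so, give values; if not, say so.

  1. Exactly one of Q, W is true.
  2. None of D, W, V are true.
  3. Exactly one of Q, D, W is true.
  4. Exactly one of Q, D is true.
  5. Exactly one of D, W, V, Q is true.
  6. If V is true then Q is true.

V: False; W: False; Q: True; D: False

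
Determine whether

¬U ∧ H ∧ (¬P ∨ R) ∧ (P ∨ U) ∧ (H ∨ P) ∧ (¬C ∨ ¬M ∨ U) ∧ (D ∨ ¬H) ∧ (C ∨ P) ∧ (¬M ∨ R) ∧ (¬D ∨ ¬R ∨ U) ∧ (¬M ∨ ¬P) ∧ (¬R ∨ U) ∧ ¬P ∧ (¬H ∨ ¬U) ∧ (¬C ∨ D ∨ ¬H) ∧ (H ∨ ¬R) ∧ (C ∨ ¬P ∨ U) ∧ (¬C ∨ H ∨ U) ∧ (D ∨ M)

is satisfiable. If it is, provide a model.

The formula is unsatisfiable.

Case P = True:
  Clause (¬P) is falsified — contradiction.
Case P = False:
  (¬U) forces U = False.
  Clause (P ∨ U) is falsified — contradiction.
Both cases fail, so the formula is unsatisfiable.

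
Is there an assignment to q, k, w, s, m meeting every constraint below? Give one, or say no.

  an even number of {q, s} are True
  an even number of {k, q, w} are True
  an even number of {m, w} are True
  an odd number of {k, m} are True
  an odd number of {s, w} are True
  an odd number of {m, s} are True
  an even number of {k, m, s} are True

q: True, k: True, w: False, s: True, m: False

{q, s}: 2 true → even ✓
{k, q, w}: 2 true → even ✓
{m, w}: 0 true → even ✓
{k, m}: 1 true → odd ✓
{s, w}: 1 true → odd ✓
{m, s}: 1 true → odd ✓
{k, m, s}: 2 true → even ✓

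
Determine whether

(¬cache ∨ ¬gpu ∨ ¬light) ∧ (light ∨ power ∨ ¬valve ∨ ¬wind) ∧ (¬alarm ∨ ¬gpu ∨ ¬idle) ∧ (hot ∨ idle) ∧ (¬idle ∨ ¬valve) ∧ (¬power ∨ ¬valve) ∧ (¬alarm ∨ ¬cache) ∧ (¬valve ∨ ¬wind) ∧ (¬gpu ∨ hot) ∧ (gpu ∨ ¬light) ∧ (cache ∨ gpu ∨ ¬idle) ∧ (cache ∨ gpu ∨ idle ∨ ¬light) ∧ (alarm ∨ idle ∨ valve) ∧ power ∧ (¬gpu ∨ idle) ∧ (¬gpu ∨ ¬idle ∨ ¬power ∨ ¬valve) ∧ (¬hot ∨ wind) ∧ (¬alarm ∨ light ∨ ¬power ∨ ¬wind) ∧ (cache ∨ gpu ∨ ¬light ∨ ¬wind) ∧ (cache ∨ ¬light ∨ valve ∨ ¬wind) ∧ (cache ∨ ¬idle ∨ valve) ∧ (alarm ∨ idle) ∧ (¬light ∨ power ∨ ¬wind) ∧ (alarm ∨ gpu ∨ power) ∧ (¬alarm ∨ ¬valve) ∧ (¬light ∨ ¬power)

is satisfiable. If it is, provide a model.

Unit clause (power) forces power = True.
In (¬light ∨ ¬power) only ¬light is left, so light = False.
In (¬power ∨ ¬valve) only ¬valve is left, so valve = False.
Set wind = True.
  then (¬alarm ∨ light ∨ ¬power ∨ ¬wind) forces alarm = False.
  then (alarm ∨ idle) forces idle = True.
  then (cache ∨ ¬idle ∨ valve) forces cache = True.
Set gpu = False.
Set hot = False.
All clauses satisfied.

wind=T, cache=T, power=T, gpu=F, hot=F, light=F, alarm=F, valve=F, idle=T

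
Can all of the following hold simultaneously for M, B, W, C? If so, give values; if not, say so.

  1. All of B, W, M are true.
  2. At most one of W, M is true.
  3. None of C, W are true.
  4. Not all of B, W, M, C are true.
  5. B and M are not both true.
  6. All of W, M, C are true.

UNSATISFIABLE

Case W = True:
  Constraint (3) is violated (W=T) — contradiction.
Case W = False:
  Constraint (1) is violated (W=F) — contradiction.
Both cases fail — unsatisfiable.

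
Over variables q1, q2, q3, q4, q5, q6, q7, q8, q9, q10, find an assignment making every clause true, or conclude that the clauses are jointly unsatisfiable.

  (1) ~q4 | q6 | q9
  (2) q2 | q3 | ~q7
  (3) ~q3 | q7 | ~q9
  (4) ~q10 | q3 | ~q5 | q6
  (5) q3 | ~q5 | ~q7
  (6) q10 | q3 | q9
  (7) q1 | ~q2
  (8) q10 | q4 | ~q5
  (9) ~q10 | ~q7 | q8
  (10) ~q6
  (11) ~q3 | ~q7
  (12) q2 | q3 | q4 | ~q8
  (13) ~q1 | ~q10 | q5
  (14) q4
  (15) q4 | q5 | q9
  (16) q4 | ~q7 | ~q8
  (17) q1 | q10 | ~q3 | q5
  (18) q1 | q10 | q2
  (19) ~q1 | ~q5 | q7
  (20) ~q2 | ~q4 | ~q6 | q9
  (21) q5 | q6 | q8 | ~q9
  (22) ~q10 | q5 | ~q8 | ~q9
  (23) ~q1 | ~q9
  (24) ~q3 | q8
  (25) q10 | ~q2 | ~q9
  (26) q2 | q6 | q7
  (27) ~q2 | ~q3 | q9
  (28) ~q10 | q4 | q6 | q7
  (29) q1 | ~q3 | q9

Case q4 = True:
  (~q6) forces q6 = False.
  (~q4 | q6 | q9) forces q9 = True.
  (~q1 | ~q9) forces q1 = False.
  (q1 | ~q2) forces q2 = False.
  (q1 | q10 | q2) forces q10 = True.
  (q2 | q6 | q7) forces q7 = True.
  (q2 | q3 | ~q7) forces q3 = True.
  Clause (~q3 | ~q7) is falsified — contradiction.
Case q4 = False:
  Clause (q4) is falsified — contradiction.
Both cases fail, so the formula is unsatisfiable.

No satisfying assignment exists.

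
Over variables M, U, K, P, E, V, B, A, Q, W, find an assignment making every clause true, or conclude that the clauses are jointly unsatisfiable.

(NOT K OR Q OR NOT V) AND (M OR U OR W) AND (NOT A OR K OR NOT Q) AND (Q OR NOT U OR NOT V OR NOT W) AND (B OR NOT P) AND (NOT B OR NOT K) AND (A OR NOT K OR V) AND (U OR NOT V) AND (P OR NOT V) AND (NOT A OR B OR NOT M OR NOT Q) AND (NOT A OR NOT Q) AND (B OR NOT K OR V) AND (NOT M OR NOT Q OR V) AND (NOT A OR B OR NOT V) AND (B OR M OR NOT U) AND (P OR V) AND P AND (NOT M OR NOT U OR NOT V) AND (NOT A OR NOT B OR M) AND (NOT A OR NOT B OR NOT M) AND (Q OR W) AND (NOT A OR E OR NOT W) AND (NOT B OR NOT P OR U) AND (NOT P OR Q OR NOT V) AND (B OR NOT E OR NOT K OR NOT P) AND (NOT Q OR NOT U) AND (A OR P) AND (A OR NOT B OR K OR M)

M = True, U = True, K = False, P = True, E = False, V = False, B = True, A = False, Q = False, W = True

Unit clause (P) forces P = True.
In (B OR NOT P) only B is left, so B = True.
In (NOT B OR NOT K) only NOT K is left, so K = False.
In (NOT B OR NOT P OR U) only U is left, so U = True.
In (NOT Q OR NOT U) only NOT Q is left, so Q = False.
In (Q OR W) only W is left, so W = True.
In (NOT P OR Q OR NOT V) only NOT V is left, so V = False.
Try M = False:
  (NOT A OR NOT B OR M) forces A = False.
  clause (A OR NOT B OR K OR M) is falsified — backtrack.
So M = True.
  then (NOT A OR NOT B OR NOT M) forces A = False.
Set E = False.
All clauses satisfied.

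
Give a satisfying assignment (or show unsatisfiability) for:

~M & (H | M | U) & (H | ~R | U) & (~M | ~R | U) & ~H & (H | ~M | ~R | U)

R = False, M = False, U = True, H = False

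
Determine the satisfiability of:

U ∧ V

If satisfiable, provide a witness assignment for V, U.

V: True, U: True

Both conjuncts True, so the formula holds.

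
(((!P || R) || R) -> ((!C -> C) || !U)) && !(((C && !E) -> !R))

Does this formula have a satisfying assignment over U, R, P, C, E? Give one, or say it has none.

U = False; R = True; P = True; C = True; E = False

  ((!P || R) || R) -> ((!C -> C) || !U) = True
    (!P || R) || R = True
      !P || R = True
        !P = False
    (!C -> C) || !U = True
      !C -> C = True
        !C = False
      !U = True
  !(((C && !E) -> !R)) = True
    (C && !E) -> !R = False
      C && !E = True
        !E = True
      !R = False
Both conjuncts True, so the formula holds.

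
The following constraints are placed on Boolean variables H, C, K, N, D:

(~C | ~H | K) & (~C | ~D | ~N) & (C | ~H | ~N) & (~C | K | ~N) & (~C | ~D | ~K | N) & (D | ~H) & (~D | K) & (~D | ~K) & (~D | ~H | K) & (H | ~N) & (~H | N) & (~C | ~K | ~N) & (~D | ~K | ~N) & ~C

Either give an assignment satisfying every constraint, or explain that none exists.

H = False, C = False, K = True, N = False, D = False

Unit clause (~C) forces C = False.
Try H = True:
  (C | ~H | ~N) forces N = False.
  clause (~H | N) is falsified — backtrack.
So H = False.
  then (H | ~N) forces N = False.
Set K = True.
  then (~D | ~K) forces D = False.
All clauses satisfied.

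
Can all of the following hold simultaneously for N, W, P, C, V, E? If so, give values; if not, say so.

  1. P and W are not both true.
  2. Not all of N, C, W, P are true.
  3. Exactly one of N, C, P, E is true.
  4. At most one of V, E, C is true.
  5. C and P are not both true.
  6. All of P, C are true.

No satisfying assignment exists.

Case C = True:
  (3) with C=T forces N = False.
  (3) with C=T forces P = False.
  Constraint (6) is violated (P=F) — contradiction.
Case C = False:
  Constraint (6) is violated (C=F) — contradiction.
Both cases fail — unsatisfiable.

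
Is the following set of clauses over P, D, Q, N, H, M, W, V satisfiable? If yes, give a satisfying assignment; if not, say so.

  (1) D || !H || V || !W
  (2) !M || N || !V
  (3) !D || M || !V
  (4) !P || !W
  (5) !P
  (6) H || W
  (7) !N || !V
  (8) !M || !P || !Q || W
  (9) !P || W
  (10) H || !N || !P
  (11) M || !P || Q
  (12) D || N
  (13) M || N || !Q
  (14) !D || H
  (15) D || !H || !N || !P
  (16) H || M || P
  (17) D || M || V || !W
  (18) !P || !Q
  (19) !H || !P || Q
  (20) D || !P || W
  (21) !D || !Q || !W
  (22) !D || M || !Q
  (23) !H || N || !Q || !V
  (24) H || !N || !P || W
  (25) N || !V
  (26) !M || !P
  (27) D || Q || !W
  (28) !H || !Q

Unit clause (!P) forces P = False.
Set D = True.
  then (!D || H) forces H = True.
  then (!H || !Q) forces Q = False.
Set N = True.
  then (!N || !V) forces V = False.
Set M = True.
Set W = True.
All clauses satisfied.

P = False, D = True, Q = False, N = True, H = True, M = True, W = True, V = False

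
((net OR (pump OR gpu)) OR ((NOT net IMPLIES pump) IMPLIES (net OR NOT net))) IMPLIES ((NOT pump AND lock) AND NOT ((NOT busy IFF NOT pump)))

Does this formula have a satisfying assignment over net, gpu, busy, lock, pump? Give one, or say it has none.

net = True, gpu = True, busy = True, lock = True, pump = False

  ((net OR (pump OR gpu)) OR ((NOT net IMPLIES pump) IMPLIES (net OR NOT net))) IMPLIES ((NOT pump AND lock) AND NOT ((NOT busy IFF NOT pump))) = True
    (net OR (pump OR gpu)) OR ((NOT net IMPLIES pump) IMPLIES (net OR NOT net)) = True
      net OR (pump OR gpu) = True
        pump OR gpu = True
      (NOT net IMPLIES pump) IMPLIES (net OR NOT net) = True
        NOT net IMPLIES pump = True
          NOT net = False
        net OR NOT net = True
          NOT net = False
    (NOT pump AND lock) AND NOT ((NOT busy IFF NOT pump)) = True
      NOT pump AND lock = True
        NOT pump = True
      NOT ((NOT busy IFF NOT pump)) = True
        NOT busy IFF NOT pump = False
          NOT busy = False
          NOT pump = True
The formula evaluates to True.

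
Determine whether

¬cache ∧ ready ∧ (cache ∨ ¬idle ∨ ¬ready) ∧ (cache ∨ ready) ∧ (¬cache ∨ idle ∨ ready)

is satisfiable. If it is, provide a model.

Unit clause (¬cache) forces cache = False.
Unit clause (ready) forces ready = True.
In (cache ∨ ¬idle ∨ ¬ready) only ¬idle is left, so idle = False.
All clauses satisfied.

ready = True; idle = False; cache = False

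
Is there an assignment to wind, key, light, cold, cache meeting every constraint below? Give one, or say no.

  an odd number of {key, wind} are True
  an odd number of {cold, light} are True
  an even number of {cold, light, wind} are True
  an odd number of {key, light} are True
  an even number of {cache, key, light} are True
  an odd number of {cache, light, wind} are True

wind = True, key = False, light = True, cold = False, cache = True

{key, wind}: 1 true → odd ✓
{cold, light}: 1 true → odd ✓
{cold, light, wind}: 2 true → even ✓
{key, light}: 1 true → odd ✓
{cache, key, light}: 2 true → even ✓
{cache, light, wind}: 3 true → odd ✓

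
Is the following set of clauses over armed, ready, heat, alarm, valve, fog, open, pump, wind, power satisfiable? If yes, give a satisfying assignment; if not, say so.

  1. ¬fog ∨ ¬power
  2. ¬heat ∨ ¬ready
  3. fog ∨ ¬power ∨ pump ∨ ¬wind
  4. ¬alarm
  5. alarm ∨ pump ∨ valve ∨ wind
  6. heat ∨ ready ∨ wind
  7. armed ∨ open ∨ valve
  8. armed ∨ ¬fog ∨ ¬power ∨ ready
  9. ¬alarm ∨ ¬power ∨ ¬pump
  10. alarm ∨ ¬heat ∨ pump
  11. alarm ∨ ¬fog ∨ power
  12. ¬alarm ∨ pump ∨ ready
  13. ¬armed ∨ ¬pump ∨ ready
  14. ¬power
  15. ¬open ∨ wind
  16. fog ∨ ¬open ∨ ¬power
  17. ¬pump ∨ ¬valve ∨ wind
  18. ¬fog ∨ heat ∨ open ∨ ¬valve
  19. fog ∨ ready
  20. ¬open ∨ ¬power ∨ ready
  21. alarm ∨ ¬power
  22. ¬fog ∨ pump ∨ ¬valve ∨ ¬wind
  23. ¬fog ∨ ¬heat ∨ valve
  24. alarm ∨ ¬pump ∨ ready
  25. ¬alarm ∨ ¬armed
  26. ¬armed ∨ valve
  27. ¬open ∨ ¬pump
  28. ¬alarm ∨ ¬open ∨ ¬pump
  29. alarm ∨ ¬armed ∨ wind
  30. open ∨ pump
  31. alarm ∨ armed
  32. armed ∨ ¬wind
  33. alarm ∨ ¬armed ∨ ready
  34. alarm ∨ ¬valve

Unsatisfiable

Case alarm = True:
  Clause (¬alarm) is falsified — contradiction.
Case alarm = False:
  (¬power) forces power = False.
  (alarm ∨ ¬fog ∨ power) forces fog = False.
  (fog ∨ ready) forces ready = True.
  (¬heat ∨ ¬ready) forces heat = False.
  (alarm ∨ armed) forces armed = True.
  (¬armed ∨ valve) forces valve = True.
  Clause (alarm ∨ ¬valve) is falsified — contradiction.
Both cases fail, so the formula is unsatisfiable.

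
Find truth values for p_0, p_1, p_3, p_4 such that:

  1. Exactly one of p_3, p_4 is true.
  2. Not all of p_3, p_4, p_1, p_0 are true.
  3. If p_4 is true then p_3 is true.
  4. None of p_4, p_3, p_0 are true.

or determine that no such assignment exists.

Case p_3 = True:
  Constraint (4) is violated (p_3=T) — contradiction.
Case p_3 = False:
  (1) with p_3=F forces p_4 = True.
  Constraint (3) is violated (p_4=T, p_3=F) — contradiction.
Both cases fail — unsatisfiable.

No satisfying assignment exists.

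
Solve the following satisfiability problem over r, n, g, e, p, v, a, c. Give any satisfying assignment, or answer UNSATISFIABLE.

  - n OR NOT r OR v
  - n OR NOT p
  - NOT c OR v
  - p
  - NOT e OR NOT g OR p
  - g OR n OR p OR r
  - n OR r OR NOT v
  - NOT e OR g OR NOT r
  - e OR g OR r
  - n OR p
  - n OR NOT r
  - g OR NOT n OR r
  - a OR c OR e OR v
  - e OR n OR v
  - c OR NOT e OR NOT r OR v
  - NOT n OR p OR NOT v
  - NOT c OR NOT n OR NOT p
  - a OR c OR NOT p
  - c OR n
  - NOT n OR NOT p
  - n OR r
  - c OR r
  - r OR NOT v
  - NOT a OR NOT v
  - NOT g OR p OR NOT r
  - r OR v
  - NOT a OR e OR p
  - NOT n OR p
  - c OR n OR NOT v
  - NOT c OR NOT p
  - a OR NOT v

Case p = True:
  (n OR NOT p) forces n = True.
  Clause (NOT n OR NOT p) is falsified — contradiction.
Case p = False:
  Clause (p) is falsified — contradiction.
Both cases fail, so the formula is unsatisfiable.

Unsatisfiable — no assignment works.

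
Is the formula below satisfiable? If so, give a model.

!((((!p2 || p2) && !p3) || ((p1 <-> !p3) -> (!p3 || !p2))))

p1: False, p2: True, p3: True

  !((((!p2 || p2) && !p3) || ((p1 <-> !p3) -> (!p3 || !p2)))) = True
    ((!p2 || p2) && !p3) || ((p1 <-> !p3) -> (!p3 || !p2)) = False
      (!p2 || p2) && !p3 = False
        !p2 || p2 = True
          !p2 = False
        !p3 = False
      (p1 <-> !p3) -> (!p3 || !p2) = False
        p1 <-> !p3 = True
          !p3 = False
        !p3 || !p2 = False
          !p3 = False
          !p2 = False
The formula evaluates to True.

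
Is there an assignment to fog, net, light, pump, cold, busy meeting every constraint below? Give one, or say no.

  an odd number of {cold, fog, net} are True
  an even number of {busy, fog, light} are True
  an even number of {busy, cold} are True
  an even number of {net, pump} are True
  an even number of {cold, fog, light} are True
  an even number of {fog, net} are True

fog=F; net=F; light=T; pump=F; cold=T; busy=T

{cold, fog, net}: 1 true → odd ✓
{busy, fog, light}: 2 true → even ✓
{busy, cold}: 2 true → even ✓
{net, pump}: 0 true → even ✓
{cold, fog, light}: 2 true → even ✓
{fog, net}: 0 true → even ✓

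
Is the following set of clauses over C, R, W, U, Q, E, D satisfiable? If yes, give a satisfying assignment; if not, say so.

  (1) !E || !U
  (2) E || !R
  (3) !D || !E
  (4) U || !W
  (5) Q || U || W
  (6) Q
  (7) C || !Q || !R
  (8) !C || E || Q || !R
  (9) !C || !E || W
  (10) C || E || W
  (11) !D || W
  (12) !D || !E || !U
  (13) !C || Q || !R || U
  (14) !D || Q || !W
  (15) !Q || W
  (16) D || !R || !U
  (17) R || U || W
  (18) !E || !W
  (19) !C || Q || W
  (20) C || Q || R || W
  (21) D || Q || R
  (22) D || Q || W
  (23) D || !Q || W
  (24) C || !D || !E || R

C=T, R=F, W=T, U=T, Q=T, E=F, D=F

Unit clause (Q) forces Q = True.
In (!Q || W) only W is left, so W = True.
In (!E || !W) only !E is left, so E = False.
In (E || !R) only !R is left, so R = False.
In (U || !W) only U is left, so U = True.
Set C = True.
Set D = False.
All clauses satisfied.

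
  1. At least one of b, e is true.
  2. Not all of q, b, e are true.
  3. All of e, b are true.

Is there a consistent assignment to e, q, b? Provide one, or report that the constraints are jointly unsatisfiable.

e = True, q = False, b = True

  (1) {b, e}: 2 true — at least one ✓
  (2) {q, b, e}: 2/3 true — not all ✓
  (3) {e, b}: all 2 true ✓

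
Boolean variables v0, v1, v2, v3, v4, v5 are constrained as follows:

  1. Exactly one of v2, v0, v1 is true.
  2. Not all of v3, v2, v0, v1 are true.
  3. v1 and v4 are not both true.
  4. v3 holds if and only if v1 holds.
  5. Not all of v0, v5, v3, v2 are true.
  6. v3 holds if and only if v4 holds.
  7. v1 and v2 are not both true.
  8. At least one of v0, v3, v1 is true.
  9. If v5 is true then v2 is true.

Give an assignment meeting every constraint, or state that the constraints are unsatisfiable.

v0 = True; v1 = False; v2 = False; v3 = False; v4 = False; v5 = False

  (1) {v2, v0, v1}: 1 true — exactly one ✓
  (2) {v3, v2, v0, v1}: 1/4 true — not all ✓
  (3) v1=F, v4=F — not both ✓
  (4) v3=F, v1=F — same ✓
  (5) {v0, v5, v3, v2}: 1/4 true — not all ✓
  (6) v3=F, v4=F — same ✓
  (7) v1=F, v2=F — not both ✓
  (8) {v0, v3, v1}: 1 true — at least one ✓
  (9) v5=F ⇒ v2: vacuous ✓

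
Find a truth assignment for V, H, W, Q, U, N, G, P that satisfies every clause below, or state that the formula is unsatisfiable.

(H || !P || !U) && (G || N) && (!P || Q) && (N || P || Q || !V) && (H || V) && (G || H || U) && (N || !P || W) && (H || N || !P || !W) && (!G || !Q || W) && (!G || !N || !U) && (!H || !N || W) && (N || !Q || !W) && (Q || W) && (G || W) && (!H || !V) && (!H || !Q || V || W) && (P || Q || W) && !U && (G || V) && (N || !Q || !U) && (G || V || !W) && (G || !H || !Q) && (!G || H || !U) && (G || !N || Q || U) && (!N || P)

Unit clause (!U) forces U = False.
Set V = False.
  then (H || V) forces H = True.
  then (G || V) forces G = True.
Try W = False:
  (!G || !Q || W) forces Q = False.
  clause (Q || W) is falsified — backtrack.
So W = True.
Set Q = False.
  then (!P || Q) forces P = False.
  then (!N || P) forces N = False.
All clauses satisfied.

V = False, H = True, W = True, Q = False, U = False, N = False, G = True, P = False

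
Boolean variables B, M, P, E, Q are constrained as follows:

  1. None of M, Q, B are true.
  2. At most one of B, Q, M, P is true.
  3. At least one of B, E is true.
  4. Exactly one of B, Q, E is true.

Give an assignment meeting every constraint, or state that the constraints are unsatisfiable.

B=F, M=F, P=F, E=T, Q=F

  (1) {M, Q, B}: 0 true — none ✓
  (2) {B, Q, M, P}: 0 true — at most one ✓
  (3) {B, E}: 1 true — at least one ✓
  (4) {B, Q, E}: 1 true — exactly one ✓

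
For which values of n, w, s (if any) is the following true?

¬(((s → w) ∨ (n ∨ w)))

n = False; w = False; s = True

  ¬(((s → w) ∨ (n ∨ w))) = True
    (s → w) ∨ (n ∨ w) = False
      s → w = False
      n ∨ w = False
The formula evaluates to True.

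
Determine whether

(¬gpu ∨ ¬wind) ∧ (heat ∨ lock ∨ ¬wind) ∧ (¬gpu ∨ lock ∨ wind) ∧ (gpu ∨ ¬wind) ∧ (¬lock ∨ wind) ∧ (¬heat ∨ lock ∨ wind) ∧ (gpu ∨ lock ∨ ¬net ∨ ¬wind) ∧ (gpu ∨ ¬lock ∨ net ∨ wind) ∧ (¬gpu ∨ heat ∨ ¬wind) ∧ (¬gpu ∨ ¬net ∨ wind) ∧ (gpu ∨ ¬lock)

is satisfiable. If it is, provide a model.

Try wind = True:
  (¬gpu ∨ ¬wind) forces gpu = False.
  clause (gpu ∨ ¬wind) is falsified — backtrack.
So wind = False.
  then (¬lock ∨ wind) forces lock = False.
  then (¬heat ∨ lock ∨ wind) forces heat = False.
  then (¬gpu ∨ lock ∨ wind) forces gpu = False.
Set net = False.
All clauses satisfied.

wind = False; heat = False; net = False; lock = False; gpu = False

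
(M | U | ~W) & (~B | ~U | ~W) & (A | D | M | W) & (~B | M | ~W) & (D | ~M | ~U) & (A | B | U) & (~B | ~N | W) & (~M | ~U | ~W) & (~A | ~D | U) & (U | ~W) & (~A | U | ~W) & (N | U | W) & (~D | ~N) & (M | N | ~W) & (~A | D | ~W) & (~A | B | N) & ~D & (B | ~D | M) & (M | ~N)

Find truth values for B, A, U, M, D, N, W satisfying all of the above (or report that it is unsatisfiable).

Unit clause (~D) forces D = False.
Set B = False.
Try A = False:
  (A | B | U) forces U = True.
  (D | ~M | ~U) forces M = False.
  (A | D | M | W) forces W = True.
  (M | N | ~W) forces N = True.
  clause (M | ~N) is falsified — backtrack.
So A = True.
  then (~A | D | ~W) forces W = False.
  then (~A | B | N) forces N = True.
  then (M | ~N) forces M = True.
  then (D | ~M | ~U) forces U = False.
All clauses satisfied.

B: False; A: True; U: False; M: True; D: False; N: True; W: False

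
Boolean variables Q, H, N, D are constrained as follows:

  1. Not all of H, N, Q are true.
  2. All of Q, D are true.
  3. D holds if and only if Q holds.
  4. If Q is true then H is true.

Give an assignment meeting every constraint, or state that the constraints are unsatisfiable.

Q=T, H=T, N=F, D=T

  (1) {H, N, Q}: 2/3 true — not all ✓
  (2) {Q, D}: all 2 true ✓
  (3) D=T, Q=T — same ✓
  (4) Q=T ⇒ H: T ✓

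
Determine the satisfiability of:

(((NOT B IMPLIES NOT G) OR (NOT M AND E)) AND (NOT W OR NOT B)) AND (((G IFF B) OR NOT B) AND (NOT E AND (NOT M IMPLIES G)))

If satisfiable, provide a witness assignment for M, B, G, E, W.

M=T; B=F; G=F; E=F; W=F

  ((NOT B IMPLIES NOT G) OR (NOT M AND E)) AND (NOT W OR NOT B) = True
    (NOT B IMPLIES NOT G) OR (NOT M AND E) = True
      NOT B IMPLIES NOT G = True
        NOT B = True
        NOT G = True
      NOT M AND E = False
        NOT M = False
    NOT W OR NOT B = True
      NOT W = True
      NOT B = True
  ((G IFF B) OR NOT B) AND (NOT E AND (NOT M IMPLIES G)) = True
    (G IFF B) OR NOT B = True
      G IFF B = True
      NOT B = True
    NOT E AND (NOT M IMPLIES G) = True
      NOT E = True
      NOT M IMPLIES G = True
        NOT M = False
Both conjuncts True, so the formula holds.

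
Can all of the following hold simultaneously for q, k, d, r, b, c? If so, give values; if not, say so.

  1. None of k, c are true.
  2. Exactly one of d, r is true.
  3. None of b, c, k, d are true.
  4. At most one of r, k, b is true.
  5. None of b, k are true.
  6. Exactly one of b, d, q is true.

q: True; k: False; d: False; r: True; b: False; c: False

  (1) {k, c}: 0 true — none ✓
  (2) {d, r}: 1 true — exactly one ✓
  (3) {b, c, k, d}: 0 true — none ✓
  (4) {r, k, b}: 1 true — at most one ✓
  (5) {b, k}: 0 true — none ✓
  (6) {b, d, q}: 1 true — exactly one ✓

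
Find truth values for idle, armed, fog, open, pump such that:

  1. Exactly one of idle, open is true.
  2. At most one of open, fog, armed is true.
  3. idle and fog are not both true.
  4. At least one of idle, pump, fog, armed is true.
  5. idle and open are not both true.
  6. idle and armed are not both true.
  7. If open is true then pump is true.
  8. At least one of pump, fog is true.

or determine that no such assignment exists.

idle=T, armed=F, fog=F, open=F, pump=T

  (1) {idle, open}: 1 true — exactly one ✓
  (2) {open, fog, armed}: 0 true — at most one ✓
  (3) idle=T, fog=F — not both ✓
  (4) {idle, pump, fog, armed}: 2 true — at least one ✓
  (5) idle=T, open=F — not both ✓
  (6) idle=T, armed=F — not both ✓
  (7) open=F ⇒ pump: vacuous ✓
  (8) {pump, fog}: 1 true — at least one ✓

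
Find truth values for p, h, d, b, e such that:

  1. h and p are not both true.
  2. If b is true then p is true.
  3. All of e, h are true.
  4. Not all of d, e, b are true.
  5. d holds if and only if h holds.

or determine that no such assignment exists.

p=F, h=T, d=T, b=F, e=T

  (1) h=T, p=F — not both ✓
  (2) b=F ⇒ p: vacuous ✓
  (3) {e, h}: all 2 true ✓
  (4) {d, e, b}: 2/3 true — not all ✓
  (5) d=T, h=T — same ✓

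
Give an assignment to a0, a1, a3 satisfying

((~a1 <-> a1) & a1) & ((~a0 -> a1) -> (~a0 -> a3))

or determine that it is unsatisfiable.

The conjunct ~a1 <-> a1 is unsatisfiable on its own:
  a1=F: evaluates to False.
  a1=T: evaluates to False.
So the whole conjunction is unsatisfiable.

UNSATISFIABLE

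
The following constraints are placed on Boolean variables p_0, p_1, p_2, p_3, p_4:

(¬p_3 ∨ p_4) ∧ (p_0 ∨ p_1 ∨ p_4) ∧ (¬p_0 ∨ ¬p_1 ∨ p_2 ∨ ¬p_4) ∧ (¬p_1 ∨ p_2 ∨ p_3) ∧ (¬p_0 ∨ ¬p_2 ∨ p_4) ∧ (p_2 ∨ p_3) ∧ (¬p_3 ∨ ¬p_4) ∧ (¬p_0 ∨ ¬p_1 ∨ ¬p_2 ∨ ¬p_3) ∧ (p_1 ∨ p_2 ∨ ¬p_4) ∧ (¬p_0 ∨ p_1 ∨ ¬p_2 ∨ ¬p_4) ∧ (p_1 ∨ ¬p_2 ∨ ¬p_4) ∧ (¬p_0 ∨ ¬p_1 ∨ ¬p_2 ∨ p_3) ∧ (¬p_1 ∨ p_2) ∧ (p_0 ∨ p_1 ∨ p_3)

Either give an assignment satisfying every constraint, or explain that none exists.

p_0 = False, p_1 = True, p_2 = True, p_3 = False, p_4 = True

Set p_0 = False.
Try p_1 = False:
  (p_0 ∨ p_1 ∨ p_4) forces p_4 = True.
  (¬p_3 ∨ ¬p_4) forces p_3 = False.
  clause (p_0 ∨ p_1 ∨ p_3) is falsified — backtrack.
So p_1 = True.
  then (¬p_1 ∨ p_2) forces p_2 = True.
Try p_3 = True:
  (¬p_3 ∨ p_4) forces p_4 = True.
  clause (¬p_3 ∨ ¬p_4) is falsified — backtrack.
So p_3 = False.
Set p_4 = True.
All clauses satisfied.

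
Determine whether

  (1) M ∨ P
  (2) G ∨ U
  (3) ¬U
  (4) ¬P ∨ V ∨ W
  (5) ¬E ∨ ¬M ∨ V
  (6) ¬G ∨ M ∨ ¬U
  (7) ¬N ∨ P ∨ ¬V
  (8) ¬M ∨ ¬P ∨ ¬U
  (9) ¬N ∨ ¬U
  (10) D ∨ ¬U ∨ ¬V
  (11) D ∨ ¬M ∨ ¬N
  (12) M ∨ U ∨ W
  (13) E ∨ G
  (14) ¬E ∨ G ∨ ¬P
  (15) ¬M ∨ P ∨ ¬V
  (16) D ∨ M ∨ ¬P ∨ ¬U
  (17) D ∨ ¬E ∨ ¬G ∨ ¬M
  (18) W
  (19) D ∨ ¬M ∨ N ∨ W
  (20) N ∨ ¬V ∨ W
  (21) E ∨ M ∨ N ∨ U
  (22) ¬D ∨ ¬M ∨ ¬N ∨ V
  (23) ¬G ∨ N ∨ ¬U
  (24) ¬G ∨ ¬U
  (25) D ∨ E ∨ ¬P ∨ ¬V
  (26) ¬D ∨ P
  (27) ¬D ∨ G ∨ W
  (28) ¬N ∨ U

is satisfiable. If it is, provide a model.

Unit clause (¬U) forces U = False.
Unit clause (W) forces W = True.
In (¬N ∨ U) only ¬N is left, so N = False.
In (G ∨ U) only G is left, so G = True.
Set V = False.
Set P = True.
Set D = False.
Set M = False.
  then (E ∨ M ∨ N ∨ U) forces E = True.
All clauses satisfied.

G = True, U = False, V = False, P = True, W = True, N = False, D = False, M = False, E = True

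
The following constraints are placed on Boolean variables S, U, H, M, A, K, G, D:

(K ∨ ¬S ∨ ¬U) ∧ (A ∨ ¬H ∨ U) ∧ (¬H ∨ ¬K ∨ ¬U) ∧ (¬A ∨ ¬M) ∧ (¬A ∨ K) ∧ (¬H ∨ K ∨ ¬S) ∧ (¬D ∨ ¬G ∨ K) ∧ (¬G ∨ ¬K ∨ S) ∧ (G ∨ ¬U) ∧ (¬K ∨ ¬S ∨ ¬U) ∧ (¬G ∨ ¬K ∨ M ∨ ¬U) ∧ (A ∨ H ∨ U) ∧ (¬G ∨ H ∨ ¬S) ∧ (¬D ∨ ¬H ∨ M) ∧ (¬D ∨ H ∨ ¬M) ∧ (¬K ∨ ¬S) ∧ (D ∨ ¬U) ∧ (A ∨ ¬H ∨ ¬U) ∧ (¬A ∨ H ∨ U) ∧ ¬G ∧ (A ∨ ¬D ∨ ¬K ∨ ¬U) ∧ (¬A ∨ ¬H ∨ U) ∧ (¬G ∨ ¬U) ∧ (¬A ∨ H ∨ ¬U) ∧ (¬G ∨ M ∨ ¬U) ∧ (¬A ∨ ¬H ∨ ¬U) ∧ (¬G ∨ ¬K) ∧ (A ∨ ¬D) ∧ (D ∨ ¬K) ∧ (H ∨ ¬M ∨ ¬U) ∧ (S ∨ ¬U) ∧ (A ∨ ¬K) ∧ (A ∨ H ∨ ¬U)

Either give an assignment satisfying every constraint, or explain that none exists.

Case H = True:
  (¬G) forces G = False.
  (G ∨ ¬U) forces U = False.
  (A ∨ ¬H ∨ U) forces A = True.
  Clause (¬A ∨ ¬H ∨ U) is falsified — contradiction.
Case H = False:
  (¬G) forces G = False.
  (G ∨ ¬U) forces U = False.
  (A ∨ H ∨ U) forces A = True.
  Clause (¬A ∨ H ∨ U) is falsified — contradiction.
Both cases fail, so the formula is unsatisfiable.

UNSATISFIABLE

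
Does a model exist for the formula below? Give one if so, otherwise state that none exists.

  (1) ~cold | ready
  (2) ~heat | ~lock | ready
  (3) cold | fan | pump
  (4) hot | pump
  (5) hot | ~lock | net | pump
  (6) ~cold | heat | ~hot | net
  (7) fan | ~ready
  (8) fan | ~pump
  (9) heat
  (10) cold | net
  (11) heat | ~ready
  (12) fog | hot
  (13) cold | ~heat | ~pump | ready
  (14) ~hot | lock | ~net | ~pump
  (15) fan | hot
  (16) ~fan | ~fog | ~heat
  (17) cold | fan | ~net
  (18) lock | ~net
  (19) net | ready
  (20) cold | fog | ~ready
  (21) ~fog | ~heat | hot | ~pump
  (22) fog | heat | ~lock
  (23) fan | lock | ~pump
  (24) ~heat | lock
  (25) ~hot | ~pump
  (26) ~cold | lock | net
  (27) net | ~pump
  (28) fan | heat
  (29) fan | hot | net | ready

Unit clause (heat) forces heat = True.
In (~heat | lock) only lock is left, so lock = True.
In (~heat | ~lock | ready) only ready is left, so ready = True.
In (fan | ~ready) only fan is left, so fan = True.
In (~fan | ~fog | ~heat) only ~fog is left, so fog = False.
In (cold | fog | ~ready) only cold is left, so cold = True.
In (fog | hot) only hot is left, so hot = True.
In (~hot | ~pump) only ~pump is left, so pump = False.
Set net = False.
All clauses satisfied.

pump=F; fan=T; lock=T; heat=T; ready=T; cold=T; hot=T; net=F; fog=F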